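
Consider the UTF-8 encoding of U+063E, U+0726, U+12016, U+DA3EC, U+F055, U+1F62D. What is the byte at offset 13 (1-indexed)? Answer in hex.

1-indexed offset 13 is 0-indexed offset 12.
U+063E → 2-byte form D8 BE at offsets 0–1.
U+0726 → 2-byte form DC A6 at offsets 2–3.
U+12016 → 4-byte form F0 92 80 96 at offsets 4–7.
U+DA3EC → 4-byte form F3 9A 8F AC at offsets 8–11.
U+F055 → 3-byte form EF 81 95 at offsets 12–14.
Offset 12 falls in char 5's range; it's byte 1 of EF 81 95 = 0xEF.

0xEF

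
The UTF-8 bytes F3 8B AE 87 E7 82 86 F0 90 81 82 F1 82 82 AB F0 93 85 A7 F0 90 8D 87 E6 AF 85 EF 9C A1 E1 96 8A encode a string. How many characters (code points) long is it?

Byte at offset 0: 0xF3 = 11110011 → 4-byte char (#1). Advance 4.
Byte at offset 4: 0xE7 = 11100111 → 3-byte char (#2). Advance 3.
Byte at offset 7: 0xF0 = 11110000 → 4-byte char (#3). Advance 4.
Byte at offset 11: 0xF1 = 11110001 → 4-byte char (#4). Advance 4.
Byte at offset 15: 0xF0 = 11110000 → 4-byte char (#5). Advance 4.
Byte at offset 19: 0xF0 = 11110000 → 4-byte char (#6). Advance 4.
Byte at offset 23: 0xE6 = 11100110 → 3-byte char (#7). Advance 3.
Byte at offset 26: 0xEF = 11101111 → 3-byte char (#8). Advance 3.
Byte at offset 29: 0xE1 = 11100001 → 3-byte char (#9). Advance 3.
Reached end at offset 32 after 9 code points.

9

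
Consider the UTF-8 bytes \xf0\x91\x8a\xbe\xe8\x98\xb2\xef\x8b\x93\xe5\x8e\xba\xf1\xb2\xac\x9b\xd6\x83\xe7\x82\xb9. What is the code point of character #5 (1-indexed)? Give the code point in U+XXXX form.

U+72B1B

Offset 0: leading byte 0xF0 = 11110000 → 4-byte char #1 = F0 91 8A BE.
Offset 4: leading byte 0xE8 = 11101000 → 3-byte char #2 = E8 98 B2.
Offset 7: leading byte 0xEF = 11101111 → 3-byte char #3 = EF 8B 93.
Offset 10: leading byte 0xE5 = 11100101 → 3-byte char #4 = E5 8E BA.
Offset 13: leading byte 0xF1 = 11110001 → 4-byte char #5 = F1 B2 AC 9B.
Leading byte 0xF1 = 11110001 matches 11110xxx → 4-byte sequence.
Byte 1: 0xF1 = 11110001, payload 001 (3 bits).
Byte 2: 0xB2 = 10110010 (10xxxxxx ✓), payload 110010.
Byte 3: 0xAC = 10101100 (10xxxxxx ✓), payload 101100.
Byte 4: 0x9B = 10011011 (10xxxxxx ✓), payload 011011.
Concatenate: 001110010101100011011 = 0x72B1B (21 bits → U+72B1B).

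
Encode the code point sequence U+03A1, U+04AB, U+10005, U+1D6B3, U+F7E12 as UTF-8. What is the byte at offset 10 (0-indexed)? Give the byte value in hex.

0x9A

U+03A1 → 2-byte form CE A1 at offsets 0–1.
U+04AB → 2-byte form D2 AB at offsets 2–3.
U+10005 → 4-byte form F0 90 80 85 at offsets 4–7.
U+1D6B3 → 4-byte form F0 9D 9A B3 at offsets 8–11.
Offset 10 falls in char 4's range; it's byte 3 of F0 9D 9A B3 = 0x9A.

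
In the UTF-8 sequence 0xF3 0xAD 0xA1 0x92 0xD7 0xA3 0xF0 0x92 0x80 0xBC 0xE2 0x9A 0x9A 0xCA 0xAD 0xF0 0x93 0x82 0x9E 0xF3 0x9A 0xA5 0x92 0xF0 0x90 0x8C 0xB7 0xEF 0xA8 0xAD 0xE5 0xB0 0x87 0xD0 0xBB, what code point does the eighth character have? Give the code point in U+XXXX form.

U+10337

Offset 0: leading byte 0xF3 = 11110011 → 4-byte char #1 = F3 AD A1 92.
Offset 4: leading byte 0xD7 = 11010111 → 2-byte char #2 = D7 A3.
Offset 6: leading byte 0xF0 = 11110000 → 4-byte char #3 = F0 92 80 BC.
Offset 10: leading byte 0xE2 = 11100010 → 3-byte char #4 = E2 9A 9A.
Offset 13: leading byte 0xCA = 11001010 → 2-byte char #5 = CA AD.
Offset 15: leading byte 0xF0 = 11110000 → 4-byte char #6 = F0 93 82 9E.
Offset 19: leading byte 0xF3 = 11110011 → 4-byte char #7 = F3 9A A5 92.
Offset 23: leading byte 0xF0 = 11110000 → 4-byte char #8 = F0 90 8C B7.
Leading byte 0xF0 = 11110000 matches 11110xxx → 4-byte sequence.
Byte 1: 0xF0 = 11110000, payload 000 (3 bits).
Byte 2: 0x90 = 10010000 (10xxxxxx ✓), payload 010000.
Byte 3: 0x8C = 10001100 (10xxxxxx ✓), payload 001100.
Byte 4: 0xB7 = 10110111 (10xxxxxx ✓), payload 110111.
Concatenate: 000010000001100110111 = 0x10337 (21 bits → U+10337).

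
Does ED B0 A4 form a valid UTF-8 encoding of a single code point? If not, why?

Structurally a 3-byte sequence; payload = 0xDC24.
But 0xDC24 is in U+D800–U+DFFF, the surrogate range. Surrogates are not Unicode scalar values and are forbidden in UTF-8.

invalid (encodes a surrogate (U+D800–U+DFFF))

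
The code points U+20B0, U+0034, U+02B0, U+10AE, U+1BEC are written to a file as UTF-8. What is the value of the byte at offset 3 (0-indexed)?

0x34

U+20B0 → 3-byte form E2 82 B0 at offsets 0–2.
U+0034 → 1-byte form 34 at offsets 3–3.
Offset 3 falls in char 2's range; it's byte 1 of 34 = 0x34.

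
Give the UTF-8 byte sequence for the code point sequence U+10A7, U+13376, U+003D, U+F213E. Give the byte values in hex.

E1 82 A7 F0 93 8D B6 3D F3 B2 84 BE

U+10A7: 3-byte form → E1 82 A7.
U+13376: 4-byte form → F0 93 8D B6.
U+003D: 1-byte form → 3D.
U+F213E: 4-byte form → F3 B2 84 BE.
Concatenated (12 bytes): E1 82 A7 F0 93 8D B6 3D F3 B2 84 BE.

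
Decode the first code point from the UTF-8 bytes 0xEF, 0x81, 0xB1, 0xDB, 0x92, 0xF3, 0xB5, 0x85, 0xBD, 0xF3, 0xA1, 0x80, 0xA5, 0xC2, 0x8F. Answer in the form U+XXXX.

Offset 0: leading byte 0xEF = 11101111 → 3-byte char #1 = EF 81 B1.
Leading byte 0xEF = 11101111 matches 1110xxxx → 3-byte sequence.
Byte 1: 0xEF = 11101111, payload 1111 (4 bits).
Byte 2: 0x81 = 10000001 (10xxxxxx ✓), payload 000001.
Byte 3: 0xB1 = 10110001 (10xxxxxx ✓), payload 110001.
Concatenate: 1111000001110001 = 0xF071 (16 bits → U+F071).

U+F071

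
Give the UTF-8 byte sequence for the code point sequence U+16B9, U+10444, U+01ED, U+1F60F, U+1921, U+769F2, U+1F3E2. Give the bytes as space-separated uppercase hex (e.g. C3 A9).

E1 9A B9 F0 90 91 84 C7 AD F0 9F 98 8F E1 A4 A1 F1 B6 A7 B2 F0 9F 8F A2

U+16B9: 3-byte form → E1 9A B9.
U+10444: 4-byte form → F0 90 91 84.
U+01ED: 2-byte form → C7 AD.
U+1F60F: 4-byte form → F0 9F 98 8F.
U+1921: 3-byte form → E1 A4 A1.
U+769F2: 4-byte form → F1 B6 A7 B2.
U+1F3E2: 4-byte form → F0 9F 8F A2.
Concatenated (24 bytes): E1 9A B9 F0 90 91 84 C7 AD F0 9F 98 8F E1 A4 A1 F1 B6 A7 B2 F0 9F 8F A2.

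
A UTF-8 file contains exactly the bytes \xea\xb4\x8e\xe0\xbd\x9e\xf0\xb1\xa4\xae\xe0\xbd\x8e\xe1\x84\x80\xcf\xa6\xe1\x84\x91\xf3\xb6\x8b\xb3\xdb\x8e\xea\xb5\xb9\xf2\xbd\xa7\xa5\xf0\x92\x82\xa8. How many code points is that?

12

Byte at offset 0: 0xEA = 11101010 → 3-byte char (#1). Advance 3.
Byte at offset 3: 0xE0 = 11100000 → 3-byte char (#2). Advance 3.
Byte at offset 6: 0xF0 = 11110000 → 4-byte char (#3). Advance 4.
Byte at offset 10: 0xE0 = 11100000 → 3-byte char (#4). Advance 3.
Byte at offset 13: 0xE1 = 11100001 → 3-byte char (#5). Advance 3.
Byte at offset 16: 0xCF = 11001111 → 2-byte char (#6). Advance 2.
Byte at offset 18: 0xE1 = 11100001 → 3-byte char (#7). Advance 3.
Byte at offset 21: 0xF3 = 11110011 → 4-byte char (#8). Advance 4.
Byte at offset 25: 0xDB = 11011011 → 2-byte char (#9). Advance 2.
Byte at offset 27: 0xEA = 11101010 → 3-byte char (#10). Advance 3.
Byte at offset 30: 0xF2 = 11110010 → 4-byte char (#11). Advance 4.
Byte at offset 34: 0xF0 = 11110000 → 4-byte char (#12). Advance 4.
Reached end at offset 38 after 12 code points.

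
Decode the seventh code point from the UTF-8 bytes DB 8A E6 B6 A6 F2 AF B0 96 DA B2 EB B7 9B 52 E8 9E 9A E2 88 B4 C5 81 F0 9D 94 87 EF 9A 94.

U+879A

Offset 0: leading byte 0xDB = 11011011 → 2-byte char #1 = DB 8A.
Offset 2: leading byte 0xE6 = 11100110 → 3-byte char #2 = E6 B6 A6.
Offset 5: leading byte 0xF2 = 11110010 → 4-byte char #3 = F2 AF B0 96.
Offset 9: leading byte 0xDA = 11011010 → 2-byte char #4 = DA B2.
Offset 11: leading byte 0xEB = 11101011 → 3-byte char #5 = EB B7 9B.
Offset 14: leading byte 0x52 = 01010010 → 1-byte char #6 = 52.
Offset 15: leading byte 0xE8 = 11101000 → 3-byte char #7 = E8 9E 9A.
Leading byte 0xE8 = 11101000 matches 1110xxxx → 3-byte sequence.
Byte 1: 0xE8 = 11101000, payload 1000 (4 bits).
Byte 2: 0x9E = 10011110 (10xxxxxx ✓), payload 011110.
Byte 3: 0x9A = 10011010 (10xxxxxx ✓), payload 011010.
Concatenate: 1000011110011010 = 0x879A (16 bits → U+879A).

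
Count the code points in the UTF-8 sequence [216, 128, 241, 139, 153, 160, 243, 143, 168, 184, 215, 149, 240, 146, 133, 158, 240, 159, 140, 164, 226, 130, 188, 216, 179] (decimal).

Byte at offset 0: 0xD8 = 11011000 → 2-byte char (#1). Advance 2.
Byte at offset 2: 0xF1 = 11110001 → 4-byte char (#2). Advance 4.
Byte at offset 6: 0xF3 = 11110011 → 4-byte char (#3). Advance 4.
Byte at offset 10: 0xD7 = 11010111 → 2-byte char (#4). Advance 2.
Byte at offset 12: 0xF0 = 11110000 → 4-byte char (#5). Advance 4.
Byte at offset 16: 0xF0 = 11110000 → 4-byte char (#6). Advance 4.
Byte at offset 20: 0xE2 = 11100010 → 3-byte char (#7). Advance 3.
Byte at offset 23: 0xD8 = 11011000 → 2-byte char (#8). Advance 2.
Reached end at offset 25 after 8 code points.

8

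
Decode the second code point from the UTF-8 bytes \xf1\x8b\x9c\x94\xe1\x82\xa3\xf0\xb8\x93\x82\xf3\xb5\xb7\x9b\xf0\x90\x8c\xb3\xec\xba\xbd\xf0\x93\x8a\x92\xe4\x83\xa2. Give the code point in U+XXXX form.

U+10A3

Offset 0: leading byte 0xF1 = 11110001 → 4-byte char #1 = F1 8B 9C 94.
Offset 4: leading byte 0xE1 = 11100001 → 3-byte char #2 = E1 82 A3.
Leading byte 0xE1 = 11100001 matches 1110xxxx → 3-byte sequence.
Byte 1: 0xE1 = 11100001, payload 0001 (4 bits).
Byte 2: 0x82 = 10000010 (10xxxxxx ✓), payload 000010.
Byte 3: 0xA3 = 10100011 (10xxxxxx ✓), payload 100011.
Concatenate: 0001000010100011 = 0x10A3 (16 bits → U+10A3).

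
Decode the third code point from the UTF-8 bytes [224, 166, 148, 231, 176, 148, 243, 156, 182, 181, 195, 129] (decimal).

U+DCDB5

Offset 0: leading byte 0xE0 = 11100000 → 3-byte char #1 = E0 A6 94.
Offset 3: leading byte 0xE7 = 11100111 → 3-byte char #2 = E7 B0 94.
Offset 6: leading byte 0xF3 = 11110011 → 4-byte char #3 = F3 9C B6 B5.
Leading byte 0xF3 = 11110011 matches 11110xxx → 4-byte sequence.
Byte 1: 0xF3 = 11110011, payload 011 (3 bits).
Byte 2: 0x9C = 10011100 (10xxxxxx ✓), payload 011100.
Byte 3: 0xB6 = 10110110 (10xxxxxx ✓), payload 110110.
Byte 4: 0xB5 = 10110101 (10xxxxxx ✓), payload 110101.
Concatenate: 011011100110110110101 = 0xDCDB5 (21 bits → U+DCDB5).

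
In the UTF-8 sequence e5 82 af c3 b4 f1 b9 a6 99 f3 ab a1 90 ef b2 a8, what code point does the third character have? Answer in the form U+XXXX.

Offset 0: leading byte 0xE5 = 11100101 → 3-byte char #1 = E5 82 AF.
Offset 3: leading byte 0xC3 = 11000011 → 2-byte char #2 = C3 B4.
Offset 5: leading byte 0xF1 = 11110001 → 4-byte char #3 = F1 B9 A6 99.
Leading byte 0xF1 = 11110001 matches 11110xxx → 4-byte sequence.
Byte 1: 0xF1 = 11110001, payload 001 (3 bits).
Byte 2: 0xB9 = 10111001 (10xxxxxx ✓), payload 111001.
Byte 3: 0xA6 = 10100110 (10xxxxxx ✓), payload 100110.
Byte 4: 0x99 = 10011001 (10xxxxxx ✓), payload 011001.
Concatenate: 001111001100110011001 = 0x79999 (21 bits → U+79999).

U+79999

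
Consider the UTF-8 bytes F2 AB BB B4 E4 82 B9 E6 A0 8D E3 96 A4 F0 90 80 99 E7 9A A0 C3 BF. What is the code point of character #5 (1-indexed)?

Offset 0: leading byte 0xF2 = 11110010 → 4-byte char #1 = F2 AB BB B4.
Offset 4: leading byte 0xE4 = 11100100 → 3-byte char #2 = E4 82 B9.
Offset 7: leading byte 0xE6 = 11100110 → 3-byte char #3 = E6 A0 8D.
Offset 10: leading byte 0xE3 = 11100011 → 3-byte char #4 = E3 96 A4.
Offset 13: leading byte 0xF0 = 11110000 → 4-byte char #5 = F0 90 80 99.
Leading byte 0xF0 = 11110000 matches 11110xxx → 4-byte sequence.
Byte 1: 0xF0 = 11110000, payload 000 (3 bits).
Byte 2: 0x90 = 10010000 (10xxxxxx ✓), payload 010000.
Byte 3: 0x80 = 10000000 (10xxxxxx ✓), payload 000000.
Byte 4: 0x99 = 10011001 (10xxxxxx ✓), payload 011001.
Concatenate: 000010000000000011001 = 0x10019 (21 bits → U+10019).

U+10019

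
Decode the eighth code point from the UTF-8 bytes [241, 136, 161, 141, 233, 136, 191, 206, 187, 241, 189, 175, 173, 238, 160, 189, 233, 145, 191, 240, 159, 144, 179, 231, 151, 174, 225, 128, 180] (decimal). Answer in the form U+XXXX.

U+75EE

Offset 0: leading byte 0xF1 = 11110001 → 4-byte char #1 = F1 88 A1 8D.
Offset 4: leading byte 0xE9 = 11101001 → 3-byte char #2 = E9 88 BF.
Offset 7: leading byte 0xCE = 11001110 → 2-byte char #3 = CE BB.
Offset 9: leading byte 0xF1 = 11110001 → 4-byte char #4 = F1 BD AF AD.
Offset 13: leading byte 0xEE = 11101110 → 3-byte char #5 = EE A0 BD.
Offset 16: leading byte 0xE9 = 11101001 → 3-byte char #6 = E9 91 BF.
Offset 19: leading byte 0xF0 = 11110000 → 4-byte char #7 = F0 9F 90 B3.
Offset 23: leading byte 0xE7 = 11100111 → 3-byte char #8 = E7 97 AE.
Leading byte 0xE7 = 11100111 matches 1110xxxx → 3-byte sequence.
Byte 1: 0xE7 = 11100111, payload 0111 (4 bits).
Byte 2: 0x97 = 10010111 (10xxxxxx ✓), payload 010111.
Byte 3: 0xAE = 10101110 (10xxxxxx ✓), payload 101110.
Concatenate: 0111010111101110 = 0x75EE (16 bits → U+75EE).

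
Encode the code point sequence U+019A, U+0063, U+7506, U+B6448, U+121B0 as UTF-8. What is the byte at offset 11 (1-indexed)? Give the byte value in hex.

0xF0

1-indexed offset 11 is 0-indexed offset 10.
U+019A → 2-byte form C6 9A at offsets 0–1.
U+0063 → 1-byte form 63 at offsets 2–2.
U+7506 → 3-byte form E7 94 86 at offsets 3–5.
U+B6448 → 4-byte form F2 B6 91 88 at offsets 6–9.
U+121B0 → 4-byte form F0 92 86 B0 at offsets 10–13.
Offset 10 falls in char 5's range; it's byte 1 of F0 92 86 B0 = 0xF0.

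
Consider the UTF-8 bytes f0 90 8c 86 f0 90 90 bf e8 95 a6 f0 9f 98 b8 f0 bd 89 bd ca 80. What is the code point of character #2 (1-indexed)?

Offset 0: leading byte 0xF0 = 11110000 → 4-byte char #1 = F0 90 8C 86.
Offset 4: leading byte 0xF0 = 11110000 → 4-byte char #2 = F0 90 90 BF.
Leading byte 0xF0 = 11110000 matches 11110xxx → 4-byte sequence.
Byte 1: 0xF0 = 11110000, payload 000 (3 bits).
Byte 2: 0x90 = 10010000 (10xxxxxx ✓), payload 010000.
Byte 3: 0x90 = 10010000 (10xxxxxx ✓), payload 010000.
Byte 4: 0xBF = 10111111 (10xxxxxx ✓), payload 111111.
Concatenate: 000010000010000111111 = 0x1043F (21 bits → U+1043F).

U+1043F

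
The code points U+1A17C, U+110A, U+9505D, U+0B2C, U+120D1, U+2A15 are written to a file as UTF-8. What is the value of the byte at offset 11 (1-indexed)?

0x9D

1-indexed offset 11 is 0-indexed offset 10.
U+1A17C → 4-byte form F0 9A 85 BC at offsets 0–3.
U+110A → 3-byte form E1 84 8A at offsets 4–6.
U+9505D → 4-byte form F2 95 81 9D at offsets 7–10.
Offset 10 falls in char 3's range; it's byte 4 of F2 95 81 9D = 0x9D.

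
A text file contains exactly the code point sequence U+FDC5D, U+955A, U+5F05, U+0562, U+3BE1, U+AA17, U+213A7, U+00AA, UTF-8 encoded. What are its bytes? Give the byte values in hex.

U+FDC5D: 4-byte form → F3 BD B1 9D.
U+955A: 3-byte form → E9 95 9A.
U+5F05: 3-byte form → E5 BC 85.
U+0562: 2-byte form → D5 A2.
U+3BE1: 3-byte form → E3 AF A1.
U+AA17: 3-byte form → EA A8 97.
U+213A7: 4-byte form → F0 A1 8E A7.
U+00AA: 2-byte form → C2 AA.
Concatenated (24 bytes): F3 BD B1 9D E9 95 9A E5 BC 85 D5 A2 E3 AF A1 EA A8 97 F0 A1 8E A7 C2 AA.

F3 BD B1 9D E9 95 9A E5 BC 85 D5 A2 E3 AF A1 EA A8 97 F0 A1 8E A7 C2 AA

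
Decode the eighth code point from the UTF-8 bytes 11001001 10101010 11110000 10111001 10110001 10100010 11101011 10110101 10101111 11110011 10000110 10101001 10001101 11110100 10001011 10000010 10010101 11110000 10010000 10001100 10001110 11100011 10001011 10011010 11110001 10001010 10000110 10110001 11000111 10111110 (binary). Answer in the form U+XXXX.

U+4A1B1

Offset 0: leading byte 0xC9 = 11001001 → 2-byte char #1 = C9 AA.
Offset 2: leading byte 0xF0 = 11110000 → 4-byte char #2 = F0 B9 B1 A2.
Offset 6: leading byte 0xEB = 11101011 → 3-byte char #3 = EB B5 AF.
Offset 9: leading byte 0xF3 = 11110011 → 4-byte char #4 = F3 86 A9 8D.
Offset 13: leading byte 0xF4 = 11110100 → 4-byte char #5 = F4 8B 82 95.
Offset 17: leading byte 0xF0 = 11110000 → 4-byte char #6 = F0 90 8C 8E.
Offset 21: leading byte 0xE3 = 11100011 → 3-byte char #7 = E3 8B 9A.
Offset 24: leading byte 0xF1 = 11110001 → 4-byte char #8 = F1 8A 86 B1.
Leading byte 0xF1 = 11110001 matches 11110xxx → 4-byte sequence.
Byte 1: 0xF1 = 11110001, payload 001 (3 bits).
Byte 2: 0x8A = 10001010 (10xxxxxx ✓), payload 001010.
Byte 3: 0x86 = 10000110 (10xxxxxx ✓), payload 000110.
Byte 4: 0xB1 = 10110001 (10xxxxxx ✓), payload 110001.
Concatenate: 001001010000110110001 = 0x4A1B1 (21 bits → U+4A1B1).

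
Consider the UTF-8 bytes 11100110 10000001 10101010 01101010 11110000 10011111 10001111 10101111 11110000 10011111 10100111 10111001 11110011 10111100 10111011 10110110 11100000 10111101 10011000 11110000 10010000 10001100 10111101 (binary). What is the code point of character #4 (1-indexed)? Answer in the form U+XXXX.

U+1F9F9

Offset 0: leading byte 0xE6 = 11100110 → 3-byte char #1 = E6 81 AA.
Offset 3: leading byte 0x6A = 01101010 → 1-byte char #2 = 6A.
Offset 4: leading byte 0xF0 = 11110000 → 4-byte char #3 = F0 9F 8F AF.
Offset 8: leading byte 0xF0 = 11110000 → 4-byte char #4 = F0 9F A7 B9.
Leading byte 0xF0 = 11110000 matches 11110xxx → 4-byte sequence.
Byte 1: 0xF0 = 11110000, payload 000 (3 bits).
Byte 2: 0x9F = 10011111 (10xxxxxx ✓), payload 011111.
Byte 3: 0xA7 = 10100111 (10xxxxxx ✓), payload 100111.
Byte 4: 0xB9 = 10111001 (10xxxxxx ✓), payload 111001.
Concatenate: 000011111100111111001 = 0x1F9F9 (21 bits → U+1F9F9).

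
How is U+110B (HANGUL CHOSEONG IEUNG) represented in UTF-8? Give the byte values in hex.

E1 84 8B

U+110B = 0x110B = 4363 decimal. In range U+0800–U+FFFF → 3-byte form: 1110xxxx 10xxxxxx 10xxxxxx.
Binary (16 bits): 0001000100001011.
Split 4+6+6: 0001 | 000100 | 001011.
Byte 1: 11100001 = 0xE1.
Byte 2: 10000100 = 0x84.
Byte 3: 10001011 = 0x8B.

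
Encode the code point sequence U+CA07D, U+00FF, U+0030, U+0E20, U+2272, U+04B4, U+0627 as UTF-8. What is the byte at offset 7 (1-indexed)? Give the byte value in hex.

1-indexed offset 7 is 0-indexed offset 6.
U+CA07D → 4-byte form F3 8A 81 BD at offsets 0–3.
U+00FF → 2-byte form C3 BF at offsets 4–5.
U+0030 → 1-byte form 30 at offsets 6–6.
Offset 6 falls in char 3's range; it's byte 1 of 30 = 0x30.

0x30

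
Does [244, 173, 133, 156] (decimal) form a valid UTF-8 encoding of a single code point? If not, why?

Leading byte 0xF4 = 11110100 → 4-byte form.
Payload = 0x12D15C, which exceeds U+10FFFF, the maximum Unicode code point. (Leading bytes F5–FF, or F4 followed by ≥ 0x90, are invalid.)

invalid (encodes a value above U+10FFFF)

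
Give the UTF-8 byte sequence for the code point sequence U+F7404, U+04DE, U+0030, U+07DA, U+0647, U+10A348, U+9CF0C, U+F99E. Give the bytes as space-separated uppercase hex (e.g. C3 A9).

F3 B7 90 84 D3 9E 30 DF 9A D9 87 F4 8A 8D 88 F2 9C BC 8C EF A6 9E

U+F7404: 4-byte form → F3 B7 90 84.
U+04DE: 2-byte form → D3 9E.
U+0030: 1-byte form → 30.
U+07DA: 2-byte form → DF 9A.
U+0647: 2-byte form → D9 87.
U+10A348: 4-byte form → F4 8A 8D 88.
U+9CF0C: 4-byte form → F2 9C BC 8C.
U+F99E: 3-byte form → EF A6 9E.
Concatenated (22 bytes): F3 B7 90 84 D3 9E 30 DF 9A D9 87 F4 8A 8D 88 F2 9C BC 8C EF A6 9E.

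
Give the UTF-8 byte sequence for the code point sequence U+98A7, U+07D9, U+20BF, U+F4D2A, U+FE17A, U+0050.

E9 A2 A7 DF 99 E2 82 BF F3 B4 B4 AA F3 BE 85 BA 50

U+98A7: 3-byte form → E9 A2 A7.
U+07D9: 2-byte form → DF 99.
U+20BF: 3-byte form → E2 82 BF.
U+F4D2A: 4-byte form → F3 B4 B4 AA.
U+FE17A: 4-byte form → F3 BE 85 BA.
U+0050: 1-byte form → 50.
Concatenated (17 bytes): E9 A2 A7 DF 99 E2 82 BF F3 B4 B4 AA F3 BE 85 BA 50.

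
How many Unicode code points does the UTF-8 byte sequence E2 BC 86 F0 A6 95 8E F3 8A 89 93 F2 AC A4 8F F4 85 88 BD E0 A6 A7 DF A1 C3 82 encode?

8

Byte at offset 0: 0xE2 = 11100010 → 3-byte char (#1). Advance 3.
Byte at offset 3: 0xF0 = 11110000 → 4-byte char (#2). Advance 4.
Byte at offset 7: 0xF3 = 11110011 → 4-byte char (#3). Advance 4.
Byte at offset 11: 0xF2 = 11110010 → 4-byte char (#4). Advance 4.
Byte at offset 15: 0xF4 = 11110100 → 4-byte char (#5). Advance 4.
Byte at offset 19: 0xE0 = 11100000 → 3-byte char (#6). Advance 3.
Byte at offset 22: 0xDF = 11011111 → 2-byte char (#7). Advance 2.
Byte at offset 24: 0xC3 = 11000011 → 2-byte char (#8). Advance 2.
Reached end at offset 26 after 8 code points.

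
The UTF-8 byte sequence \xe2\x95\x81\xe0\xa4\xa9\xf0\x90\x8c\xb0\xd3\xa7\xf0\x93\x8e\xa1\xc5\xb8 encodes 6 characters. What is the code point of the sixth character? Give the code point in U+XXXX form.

U+0178

Offset 0: leading byte 0xE2 = 11100010 → 3-byte char #1 = E2 95 81.
Offset 3: leading byte 0xE0 = 11100000 → 3-byte char #2 = E0 A4 A9.
Offset 6: leading byte 0xF0 = 11110000 → 4-byte char #3 = F0 90 8C B0.
Offset 10: leading byte 0xD3 = 11010011 → 2-byte char #4 = D3 A7.
Offset 12: leading byte 0xF0 = 11110000 → 4-byte char #5 = F0 93 8E A1.
Offset 16: leading byte 0xC5 = 11000101 → 2-byte char #6 = C5 B8.
Leading byte 0xC5 = 11000101 matches 110xxxxx → 2-byte sequence.
Byte 1: 0xC5 = 11000101, payload 00101 (5 bits).
Byte 2: 0xB8 = 10111000 (10xxxxxx ✓), payload 111000.
Concatenate: 00101111000 = 0x178 (11 bits → U+0178).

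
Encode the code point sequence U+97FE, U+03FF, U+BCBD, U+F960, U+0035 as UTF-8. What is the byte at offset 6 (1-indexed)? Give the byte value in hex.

1-indexed offset 6 is 0-indexed offset 5.
U+97FE → 3-byte form E9 9F BE at offsets 0–2.
U+03FF → 2-byte form CF BF at offsets 3–4.
U+BCBD → 3-byte form EB B2 BD at offsets 5–7.
Offset 5 falls in char 3's range; it's byte 1 of EB B2 BD = 0xEB.

0xEB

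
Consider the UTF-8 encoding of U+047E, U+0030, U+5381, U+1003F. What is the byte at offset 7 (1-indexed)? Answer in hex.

1-indexed offset 7 is 0-indexed offset 6.
U+047E → 2-byte form D1 BE at offsets 0–1.
U+0030 → 1-byte form 30 at offsets 2–2.
U+5381 → 3-byte form E5 8E 81 at offsets 3–5.
U+1003F → 4-byte form F0 90 80 BF at offsets 6–9.
Offset 6 falls in char 4's range; it's byte 1 of F0 90 80 BF = 0xF0.

0xF0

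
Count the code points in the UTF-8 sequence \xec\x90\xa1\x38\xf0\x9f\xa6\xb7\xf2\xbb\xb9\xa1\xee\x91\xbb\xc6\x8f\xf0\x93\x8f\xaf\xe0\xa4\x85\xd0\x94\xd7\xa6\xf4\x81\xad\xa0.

11

Byte at offset 0: 0xEC = 11101100 → 3-byte char (#1). Advance 3.
Byte at offset 3: 0x38 = 00111000 → 1-byte char (#2). Advance 1.
Byte at offset 4: 0xF0 = 11110000 → 4-byte char (#3). Advance 4.
Byte at offset 8: 0xF2 = 11110010 → 4-byte char (#4). Advance 4.
Byte at offset 12: 0xEE = 11101110 → 3-byte char (#5). Advance 3.
Byte at offset 15: 0xC6 = 11000110 → 2-byte char (#6). Advance 2.
Byte at offset 17: 0xF0 = 11110000 → 4-byte char (#7). Advance 4.
Byte at offset 21: 0xE0 = 11100000 → 3-byte char (#8). Advance 3.
Byte at offset 24: 0xD0 = 11010000 → 2-byte char (#9). Advance 2.
Byte at offset 26: 0xD7 = 11010111 → 2-byte char (#10). Advance 2.
Byte at offset 28: 0xF4 = 11110100 → 4-byte char (#11). Advance 4.
Reached end at offset 32 after 11 code points.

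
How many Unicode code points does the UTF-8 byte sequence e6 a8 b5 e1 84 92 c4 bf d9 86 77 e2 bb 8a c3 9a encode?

7

Byte at offset 0: 0xE6 = 11100110 → 3-byte char (#1). Advance 3.
Byte at offset 3: 0xE1 = 11100001 → 3-byte char (#2). Advance 3.
Byte at offset 6: 0xC4 = 11000100 → 2-byte char (#3). Advance 2.
Byte at offset 8: 0xD9 = 11011001 → 2-byte char (#4). Advance 2.
Byte at offset 10: 0x77 = 01110111 → 1-byte char (#5). Advance 1.
Byte at offset 11: 0xE2 = 11100010 → 3-byte char (#6). Advance 3.
Byte at offset 14: 0xC3 = 11000011 → 2-byte char (#7). Advance 2.
Reached end at offset 16 after 7 code points.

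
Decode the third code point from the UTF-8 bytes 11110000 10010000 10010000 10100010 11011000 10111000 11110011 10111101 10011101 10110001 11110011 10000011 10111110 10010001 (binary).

Offset 0: leading byte 0xF0 = 11110000 → 4-byte char #1 = F0 90 90 A2.
Offset 4: leading byte 0xD8 = 11011000 → 2-byte char #2 = D8 B8.
Offset 6: leading byte 0xF3 = 11110011 → 4-byte char #3 = F3 BD 9D B1.
Leading byte 0xF3 = 11110011 matches 11110xxx → 4-byte sequence.
Byte 1: 0xF3 = 11110011, payload 011 (3 bits).
Byte 2: 0xBD = 10111101 (10xxxxxx ✓), payload 111101.
Byte 3: 0x9D = 10011101 (10xxxxxx ✓), payload 011101.
Byte 4: 0xB1 = 10110001 (10xxxxxx ✓), payload 110001.
Concatenate: 011111101011101110001 = 0xFD771 (21 bits → U+FD771).

U+FD771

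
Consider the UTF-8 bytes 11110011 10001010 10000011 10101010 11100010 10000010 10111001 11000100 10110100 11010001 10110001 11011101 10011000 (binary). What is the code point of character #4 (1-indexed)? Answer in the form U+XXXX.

Offset 0: leading byte 0xF3 = 11110011 → 4-byte char #1 = F3 8A 83 AA.
Offset 4: leading byte 0xE2 = 11100010 → 3-byte char #2 = E2 82 B9.
Offset 7: leading byte 0xC4 = 11000100 → 2-byte char #3 = C4 B4.
Offset 9: leading byte 0xD1 = 11010001 → 2-byte char #4 = D1 B1.
Leading byte 0xD1 = 11010001 matches 110xxxxx → 2-byte sequence.
Byte 1: 0xD1 = 11010001, payload 10001 (5 bits).
Byte 2: 0xB1 = 10110001 (10xxxxxx ✓), payload 110001.
Concatenate: 10001110001 = 0x471 (11 bits → U+0471).

U+0471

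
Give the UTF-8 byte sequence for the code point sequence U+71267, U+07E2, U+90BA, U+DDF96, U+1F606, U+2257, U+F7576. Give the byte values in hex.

U+71267: 4-byte form → F1 B1 89 A7.
U+07E2: 2-byte form → DF A2.
U+90BA: 3-byte form → E9 82 BA.
U+DDF96: 4-byte form → F3 9D BE 96.
U+1F606: 4-byte form → F0 9F 98 86.
U+2257: 3-byte form → E2 89 97.
U+F7576: 4-byte form → F3 B7 95 B6.
Concatenated (24 bytes): F1 B1 89 A7 DF A2 E9 82 BA F3 9D BE 96 F0 9F 98 86 E2 89 97 F3 B7 95 B6.

F1 B1 89 A7 DF A2 E9 82 BA F3 9D BE 96 F0 9F 98 86 E2 89 97 F3 B7 95 B6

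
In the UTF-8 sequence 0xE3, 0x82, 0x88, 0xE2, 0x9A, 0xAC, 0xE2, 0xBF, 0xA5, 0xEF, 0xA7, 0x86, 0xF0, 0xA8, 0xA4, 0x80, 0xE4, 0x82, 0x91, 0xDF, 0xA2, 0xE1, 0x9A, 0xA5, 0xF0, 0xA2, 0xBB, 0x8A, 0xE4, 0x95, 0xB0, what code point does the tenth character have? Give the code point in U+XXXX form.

U+4570

Offset 0: leading byte 0xE3 = 11100011 → 3-byte char #1 = E3 82 88.
Offset 3: leading byte 0xE2 = 11100010 → 3-byte char #2 = E2 9A AC.
Offset 6: leading byte 0xE2 = 11100010 → 3-byte char #3 = E2 BF A5.
Offset 9: leading byte 0xEF = 11101111 → 3-byte char #4 = EF A7 86.
Offset 12: leading byte 0xF0 = 11110000 → 4-byte char #5 = F0 A8 A4 80.
Offset 16: leading byte 0xE4 = 11100100 → 3-byte char #6 = E4 82 91.
Offset 19: leading byte 0xDF = 11011111 → 2-byte char #7 = DF A2.
Offset 21: leading byte 0xE1 = 11100001 → 3-byte char #8 = E1 9A A5.
Offset 24: leading byte 0xF0 = 11110000 → 4-byte char #9 = F0 A2 BB 8A.
Offset 28: leading byte 0xE4 = 11100100 → 3-byte char #10 = E4 95 B0.
Leading byte 0xE4 = 11100100 matches 1110xxxx → 3-byte sequence.
Byte 1: 0xE4 = 11100100, payload 0100 (4 bits).
Byte 2: 0x95 = 10010101 (10xxxxxx ✓), payload 010101.
Byte 3: 0xB0 = 10110000 (10xxxxxx ✓), payload 110000.
Concatenate: 0100010101110000 = 0x4570 (16 bits → U+4570).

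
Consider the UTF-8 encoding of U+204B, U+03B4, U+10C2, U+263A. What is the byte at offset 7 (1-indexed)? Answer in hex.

0x83

1-indexed offset 7 is 0-indexed offset 6.
U+204B → 3-byte form E2 81 8B at offsets 0–2.
U+03B4 → 2-byte form CE B4 at offsets 3–4.
U+10C2 → 3-byte form E1 83 82 at offsets 5–7.
Offset 6 falls in char 3's range; it's byte 2 of E1 83 82 = 0x83.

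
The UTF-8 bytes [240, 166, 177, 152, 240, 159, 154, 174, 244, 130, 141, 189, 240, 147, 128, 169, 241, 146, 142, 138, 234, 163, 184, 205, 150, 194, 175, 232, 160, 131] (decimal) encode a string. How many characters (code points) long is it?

Byte at offset 0: 0xF0 = 11110000 → 4-byte char (#1). Advance 4.
Byte at offset 4: 0xF0 = 11110000 → 4-byte char (#2). Advance 4.
Byte at offset 8: 0xF4 = 11110100 → 4-byte char (#3). Advance 4.
Byte at offset 12: 0xF0 = 11110000 → 4-byte char (#4). Advance 4.
Byte at offset 16: 0xF1 = 11110001 → 4-byte char (#5). Advance 4.
Byte at offset 20: 0xEA = 11101010 → 3-byte char (#6). Advance 3.
Byte at offset 23: 0xCD = 11001101 → 2-byte char (#7). Advance 2.
Byte at offset 25: 0xC2 = 11000010 → 2-byte char (#8). Advance 2.
Byte at offset 27: 0xE8 = 11101000 → 3-byte char (#9). Advance 3.
Reached end at offset 30 after 9 code points.

9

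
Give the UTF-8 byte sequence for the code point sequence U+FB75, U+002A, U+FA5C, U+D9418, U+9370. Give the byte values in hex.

U+FB75: 3-byte form → EF AD B5.
U+002A: 1-byte form → 2A.
U+FA5C: 3-byte form → EF A9 9C.
U+D9418: 4-byte form → F3 99 90 98.
U+9370: 3-byte form → E9 8D B0.
Concatenated (14 bytes): EF AD B5 2A EF A9 9C F3 99 90 98 E9 8D B0.

EF AD B5 2A EF A9 9C F3 99 90 98 E9 8D B0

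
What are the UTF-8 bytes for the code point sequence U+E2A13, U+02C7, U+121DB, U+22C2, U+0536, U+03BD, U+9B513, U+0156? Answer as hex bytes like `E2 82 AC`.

U+E2A13: 4-byte form → F3 A2 A8 93.
U+02C7: 2-byte form → CB 87.
U+121DB: 4-byte form → F0 92 87 9B.
U+22C2: 3-byte form → E2 8B 82.
U+0536: 2-byte form → D4 B6.
U+03BD: 2-byte form → CE BD.
U+9B513: 4-byte form → F2 9B 94 93.
U+0156: 2-byte form → C5 96.
Concatenated (23 bytes): F3 A2 A8 93 CB 87 F0 92 87 9B E2 8B 82 D4 B6 CE BD F2 9B 94 93 C5 96.

F3 A2 A8 93 CB 87 F0 92 87 9B E2 8B 82 D4 B6 CE BD F2 9B 94 93 C5 96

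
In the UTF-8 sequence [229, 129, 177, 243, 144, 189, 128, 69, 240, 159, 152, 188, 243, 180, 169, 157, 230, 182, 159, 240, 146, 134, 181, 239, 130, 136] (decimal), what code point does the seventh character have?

Offset 0: leading byte 0xE5 = 11100101 → 3-byte char #1 = E5 81 B1.
Offset 3: leading byte 0xF3 = 11110011 → 4-byte char #2 = F3 90 BD 80.
Offset 7: leading byte 0x45 = 01000101 → 1-byte char #3 = 45.
Offset 8: leading byte 0xF0 = 11110000 → 4-byte char #4 = F0 9F 98 BC.
Offset 12: leading byte 0xF3 = 11110011 → 4-byte char #5 = F3 B4 A9 9D.
Offset 16: leading byte 0xE6 = 11100110 → 3-byte char #6 = E6 B6 9F.
Offset 19: leading byte 0xF0 = 11110000 → 4-byte char #7 = F0 92 86 B5.
Leading byte 0xF0 = 11110000 matches 11110xxx → 4-byte sequence.
Byte 1: 0xF0 = 11110000, payload 000 (3 bits).
Byte 2: 0x92 = 10010010 (10xxxxxx ✓), payload 010010.
Byte 3: 0x86 = 10000110 (10xxxxxx ✓), payload 000110.
Byte 4: 0xB5 = 10110101 (10xxxxxx ✓), payload 110101.
Concatenate: 000010010000110110101 = 0x121B5 (21 bits → U+121B5).

U+121B5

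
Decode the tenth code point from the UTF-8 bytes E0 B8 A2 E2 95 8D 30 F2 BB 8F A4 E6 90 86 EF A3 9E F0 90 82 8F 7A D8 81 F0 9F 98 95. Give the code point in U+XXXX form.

U+1F615

Offset 0: leading byte 0xE0 = 11100000 → 3-byte char #1 = E0 B8 A2.
Offset 3: leading byte 0xE2 = 11100010 → 3-byte char #2 = E2 95 8D.
Offset 6: leading byte 0x30 = 00110000 → 1-byte char #3 = 30.
Offset 7: leading byte 0xF2 = 11110010 → 4-byte char #4 = F2 BB 8F A4.
Offset 11: leading byte 0xE6 = 11100110 → 3-byte char #5 = E6 90 86.
Offset 14: leading byte 0xEF = 11101111 → 3-byte char #6 = EF A3 9E.
Offset 17: leading byte 0xF0 = 11110000 → 4-byte char #7 = F0 90 82 8F.
Offset 21: leading byte 0x7A = 01111010 → 1-byte char #8 = 7A.
Offset 22: leading byte 0xD8 = 11011000 → 2-byte char #9 = D8 81.
Offset 24: leading byte 0xF0 = 11110000 → 4-byte char #10 = F0 9F 98 95.
Leading byte 0xF0 = 11110000 matches 11110xxx → 4-byte sequence.
Byte 1: 0xF0 = 11110000, payload 000 (3 bits).
Byte 2: 0x9F = 10011111 (10xxxxxx ✓), payload 011111.
Byte 3: 0x98 = 10011000 (10xxxxxx ✓), payload 011000.
Byte 4: 0x95 = 10010101 (10xxxxxx ✓), payload 010101.
Concatenate: 000011111011000010101 = 0x1F615 (21 bits → U+1F615).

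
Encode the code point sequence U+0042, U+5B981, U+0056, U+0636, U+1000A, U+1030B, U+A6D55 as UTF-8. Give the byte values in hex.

42 F1 9B A6 81 56 D8 B6 F0 90 80 8A F0 90 8C 8B F2 A6 B5 95

U+0042: 1-byte form → 42.
U+5B981: 4-byte form → F1 9B A6 81.
U+0056: 1-byte form → 56.
U+0636: 2-byte form → D8 B6.
U+1000A: 4-byte form → F0 90 80 8A.
U+1030B: 4-byte form → F0 90 8C 8B.
U+A6D55: 4-byte form → F2 A6 B5 95.
Concatenated (20 bytes): 42 F1 9B A6 81 56 D8 B6 F0 90 80 8A F0 90 8C 8B F2 A6 B5 95.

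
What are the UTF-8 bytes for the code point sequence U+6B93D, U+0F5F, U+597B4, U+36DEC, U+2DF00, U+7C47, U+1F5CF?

F1 AB A4 BD E0 BD 9F F1 99 9E B4 F0 B6 B7 AC F0 AD BC 80 E7 B1 87 F0 9F 97 8F

U+6B93D: 4-byte form → F1 AB A4 BD.
U+0F5F: 3-byte form → E0 BD 9F.
U+597B4: 4-byte form → F1 99 9E B4.
U+36DEC: 4-byte form → F0 B6 B7 AC.
U+2DF00: 4-byte form → F0 AD BC 80.
U+7C47: 3-byte form → E7 B1 87.
U+1F5CF: 4-byte form → F0 9F 97 8F.
Concatenated (26 bytes): F1 AB A4 BD E0 BD 9F F1 99 9E B4 F0 B6 B7 AC F0 AD BC 80 E7 B1 87 F0 9F 97 8F.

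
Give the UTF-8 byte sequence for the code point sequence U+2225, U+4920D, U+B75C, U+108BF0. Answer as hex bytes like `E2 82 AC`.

U+2225: 3-byte form → E2 88 A5.
U+4920D: 4-byte form → F1 89 88 8D.
U+B75C: 3-byte form → EB 9D 9C.
U+108BF0: 4-byte form → F4 88 AF B0.
Concatenated (14 bytes): E2 88 A5 F1 89 88 8D EB 9D 9C F4 88 AF B0.

E2 88 A5 F1 89 88 8D EB 9D 9C F4 88 AF B0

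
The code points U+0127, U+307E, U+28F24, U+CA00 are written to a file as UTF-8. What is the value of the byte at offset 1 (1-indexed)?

0xC4

1-indexed offset 1 is 0-indexed offset 0.
U+0127 → 2-byte form C4 A7 at offsets 0–1.
Offset 0 falls in char 1's range; it's byte 1 of C4 A7 = 0xC4.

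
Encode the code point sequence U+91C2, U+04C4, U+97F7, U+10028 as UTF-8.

E9 87 82 D3 84 E9 9F B7 F0 90 80 A8

U+91C2: 3-byte form → E9 87 82.
U+04C4: 2-byte form → D3 84.
U+97F7: 3-byte form → E9 9F B7.
U+10028: 4-byte form → F0 90 80 A8.
Concatenated (12 bytes): E9 87 82 D3 84 E9 9F B7 F0 90 80 A8.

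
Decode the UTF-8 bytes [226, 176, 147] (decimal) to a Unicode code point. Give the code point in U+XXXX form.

U+2C13

Leading byte 0xE2 = 11100010 matches 1110xxxx → 3-byte sequence.
Byte 1: 0xE2 = 11100010, payload 0010 (4 bits).
Byte 2: 0xB0 = 10110000 (10xxxxxx ✓), payload 110000.
Byte 3: 0x93 = 10010011 (10xxxxxx ✓), payload 010011.
Concatenate: 0010110000010011 = 0x2C13 (16 bits → U+2C13).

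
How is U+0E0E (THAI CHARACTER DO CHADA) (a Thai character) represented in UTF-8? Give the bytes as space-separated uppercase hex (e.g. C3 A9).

E0 B8 8E

U+0E0E = 0xE0E = 3598 decimal. In range U+0800–U+FFFF → 3-byte form: 1110xxxx 10xxxxxx 10xxxxxx.
Binary (16 bits): 0000111000001110.
Split 4+6+6: 0000 | 111000 | 001110.
Byte 1: 11100000 = 0xE0.
Byte 2: 10111000 = 0xB8.
Byte 3: 10001110 = 0x8E.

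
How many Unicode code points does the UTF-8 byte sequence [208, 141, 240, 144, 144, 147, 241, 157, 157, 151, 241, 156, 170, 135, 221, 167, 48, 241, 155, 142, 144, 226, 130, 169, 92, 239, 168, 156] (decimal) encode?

Byte at offset 0: 0xD0 = 11010000 → 2-byte char (#1). Advance 2.
Byte at offset 2: 0xF0 = 11110000 → 4-byte char (#2). Advance 4.
Byte at offset 6: 0xF1 = 11110001 → 4-byte char (#3). Advance 4.
Byte at offset 10: 0xF1 = 11110001 → 4-byte char (#4). Advance 4.
Byte at offset 14: 0xDD = 11011101 → 2-byte char (#5). Advance 2.
Byte at offset 16: 0x30 = 00110000 → 1-byte char (#6). Advance 1.
Byte at offset 17: 0xF1 = 11110001 → 4-byte char (#7). Advance 4.
Byte at offset 21: 0xE2 = 11100010 → 3-byte char (#8). Advance 3.
Byte at offset 24: 0x5C = 01011100 → 1-byte char (#9). Advance 1.
Byte at offset 25: 0xEF = 11101111 → 3-byte char (#10). Advance 3.
Reached end at offset 28 after 10 code points.

10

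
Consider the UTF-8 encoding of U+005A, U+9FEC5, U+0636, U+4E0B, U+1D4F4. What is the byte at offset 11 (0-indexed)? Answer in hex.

0x9D

U+005A → 1-byte form 5A at offsets 0–0.
U+9FEC5 → 4-byte form F2 9F BB 85 at offsets 1–4.
U+0636 → 2-byte form D8 B6 at offsets 5–6.
U+4E0B → 3-byte form E4 B8 8B at offsets 7–9.
U+1D4F4 → 4-byte form F0 9D 93 B4 at offsets 10–13.
Offset 11 falls in char 5's range; it's byte 2 of F0 9D 93 B4 = 0x9D.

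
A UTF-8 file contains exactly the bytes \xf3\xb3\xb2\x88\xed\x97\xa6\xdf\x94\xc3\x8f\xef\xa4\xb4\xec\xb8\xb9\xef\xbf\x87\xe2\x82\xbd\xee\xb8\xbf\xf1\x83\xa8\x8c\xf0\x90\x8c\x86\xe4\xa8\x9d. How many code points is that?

12

Byte at offset 0: 0xF3 = 11110011 → 4-byte char (#1). Advance 4.
Byte at offset 4: 0xED = 11101101 → 3-byte char (#2). Advance 3.
Byte at offset 7: 0xDF = 11011111 → 2-byte char (#3). Advance 2.
Byte at offset 9: 0xC3 = 11000011 → 2-byte char (#4). Advance 2.
Byte at offset 11: 0xEF = 11101111 → 3-byte char (#5). Advance 3.
Byte at offset 14: 0xEC = 11101100 → 3-byte char (#6). Advance 3.
Byte at offset 17: 0xEF = 11101111 → 3-byte char (#7). Advance 3.
Byte at offset 20: 0xE2 = 11100010 → 3-byte char (#8). Advance 3.
Byte at offset 23: 0xEE = 11101110 → 3-byte char (#9). Advance 3.
Byte at offset 26: 0xF1 = 11110001 → 4-byte char (#10). Advance 4.
Byte at offset 30: 0xF0 = 11110000 → 4-byte char (#11). Advance 4.
Byte at offset 34: 0xE4 = 11100100 → 3-byte char (#12). Advance 3.
Reached end at offset 37 after 12 code points.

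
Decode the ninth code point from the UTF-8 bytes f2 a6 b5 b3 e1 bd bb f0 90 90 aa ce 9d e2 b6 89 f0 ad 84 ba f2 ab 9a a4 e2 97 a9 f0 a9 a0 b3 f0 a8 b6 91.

U+29833

Offset 0: leading byte 0xF2 = 11110010 → 4-byte char #1 = F2 A6 B5 B3.
Offset 4: leading byte 0xE1 = 11100001 → 3-byte char #2 = E1 BD BB.
Offset 7: leading byte 0xF0 = 11110000 → 4-byte char #3 = F0 90 90 AA.
Offset 11: leading byte 0xCE = 11001110 → 2-byte char #4 = CE 9D.
Offset 13: leading byte 0xE2 = 11100010 → 3-byte char #5 = E2 B6 89.
Offset 16: leading byte 0xF0 = 11110000 → 4-byte char #6 = F0 AD 84 BA.
Offset 20: leading byte 0xF2 = 11110010 → 4-byte char #7 = F2 AB 9A A4.
Offset 24: leading byte 0xE2 = 11100010 → 3-byte char #8 = E2 97 A9.
Offset 27: leading byte 0xF0 = 11110000 → 4-byte char #9 = F0 A9 A0 B3.
Leading byte 0xF0 = 11110000 matches 11110xxx → 4-byte sequence.
Byte 1: 0xF0 = 11110000, payload 000 (3 bits).
Byte 2: 0xA9 = 10101001 (10xxxxxx ✓), payload 101001.
Byte 3: 0xA0 = 10100000 (10xxxxxx ✓), payload 100000.
Byte 4: 0xB3 = 10110011 (10xxxxxx ✓), payload 110011.
Concatenate: 000101001100000110011 = 0x29833 (21 bits → U+29833).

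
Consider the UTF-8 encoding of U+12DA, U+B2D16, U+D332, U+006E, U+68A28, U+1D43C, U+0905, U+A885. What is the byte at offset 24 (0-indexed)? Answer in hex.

0x85

U+12DA → 3-byte form E1 8B 9A at offsets 0–2.
U+B2D16 → 4-byte form F2 B2 B4 96 at offsets 3–6.
U+D332 → 3-byte form ED 8C B2 at offsets 7–9.
U+006E → 1-byte form 6E at offsets 10–10.
U+68A28 → 4-byte form F1 A8 A8 A8 at offsets 11–14.
U+1D43C → 4-byte form F0 9D 90 BC at offsets 15–18.
U+0905 → 3-byte form E0 A4 85 at offsets 19–21.
U+A885 → 3-byte form EA A2 85 at offsets 22–24.
Offset 24 falls in char 8's range; it's byte 3 of EA A2 85 = 0x85.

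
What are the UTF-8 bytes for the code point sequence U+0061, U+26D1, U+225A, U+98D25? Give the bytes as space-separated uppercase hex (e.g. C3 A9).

U+0061: 1-byte form → 61.
U+26D1: 3-byte form → E2 9B 91.
U+225A: 3-byte form → E2 89 9A.
U+98D25: 4-byte form → F2 98 B4 A5.
Concatenated (11 bytes): 61 E2 9B 91 E2 89 9A F2 98 B4 A5.

61 E2 9B 91 E2 89 9A F2 98 B4 A5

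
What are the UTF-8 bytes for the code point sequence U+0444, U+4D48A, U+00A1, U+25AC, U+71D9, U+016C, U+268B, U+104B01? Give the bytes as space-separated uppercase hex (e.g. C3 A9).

D1 84 F1 8D 92 8A C2 A1 E2 96 AC E7 87 99 C5 AC E2 9A 8B F4 84 AC 81

U+0444: 2-byte form → D1 84.
U+4D48A: 4-byte form → F1 8D 92 8A.
U+00A1: 2-byte form → C2 A1.
U+25AC: 3-byte form → E2 96 AC.
U+71D9: 3-byte form → E7 87 99.
U+016C: 2-byte form → C5 AC.
U+268B: 3-byte form → E2 9A 8B.
U+104B01: 4-byte form → F4 84 AC 81.
Concatenated (23 bytes): D1 84 F1 8D 92 8A C2 A1 E2 96 AC E7 87 99 C5 AC E2 9A 8B F4 84 AC 81.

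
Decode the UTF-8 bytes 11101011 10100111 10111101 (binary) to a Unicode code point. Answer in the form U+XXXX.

Leading byte 0xEB = 11101011 matches 1110xxxx → 3-byte sequence.
Byte 1: 0xEB = 11101011, payload 1011 (4 bits).
Byte 2: 0xA7 = 10100111 (10xxxxxx ✓), payload 100111.
Byte 3: 0xBD = 10111101 (10xxxxxx ✓), payload 111101.
Concatenate: 1011100111111101 = 0xB9FD (16 bits → U+B9FD).

U+B9FD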